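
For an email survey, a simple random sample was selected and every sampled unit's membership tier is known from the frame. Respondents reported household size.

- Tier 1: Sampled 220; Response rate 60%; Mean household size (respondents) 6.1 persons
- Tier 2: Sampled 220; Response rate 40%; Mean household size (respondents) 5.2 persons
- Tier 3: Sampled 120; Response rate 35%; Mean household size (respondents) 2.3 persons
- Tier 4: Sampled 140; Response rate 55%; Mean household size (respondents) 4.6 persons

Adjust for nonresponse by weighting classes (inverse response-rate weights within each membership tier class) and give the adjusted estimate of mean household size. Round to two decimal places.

4.87

Weighting each respondent by the inverse class response rate inflates each class back to its sampled size, so the class weight is n_sampled:
  Tier 1: 220 × 6.1 = 1342
  Tier 2: 220 × 5.2 = 1144
  Tier 3: 120 × 2.3 = 276
  Tier 4: 140 × 4.6 = 644
Adjusted estimate = 3406 / 700 = 4.86571 → 4.87.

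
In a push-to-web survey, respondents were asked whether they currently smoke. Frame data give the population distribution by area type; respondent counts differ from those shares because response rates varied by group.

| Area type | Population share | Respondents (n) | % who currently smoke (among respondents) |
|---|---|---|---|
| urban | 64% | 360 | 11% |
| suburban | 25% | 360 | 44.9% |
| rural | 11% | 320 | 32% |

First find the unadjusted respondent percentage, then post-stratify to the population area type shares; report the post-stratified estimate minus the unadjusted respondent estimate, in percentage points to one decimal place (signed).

-7.4 percentage points

Naive respondent-only estimate (weights = respondent counts):
  (360/1040)×11 + (360/1040)×44.9 + (320/1040)×32 = 29.1962%
Post-stratified estimate weights by population shares:
  0.64×11 + 0.25×44.9 + 0.11×32 = 21.785%
Difference = 21.785 − 29.1962 = -7.4112 pp.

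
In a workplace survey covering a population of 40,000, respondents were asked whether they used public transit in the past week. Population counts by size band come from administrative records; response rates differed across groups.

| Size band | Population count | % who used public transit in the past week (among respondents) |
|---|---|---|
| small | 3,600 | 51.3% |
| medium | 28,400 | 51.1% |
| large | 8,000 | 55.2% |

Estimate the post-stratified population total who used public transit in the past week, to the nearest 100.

20,800

Each cell contributes its population count × the respondent rate:
  small: 3,600 × 51.3% = 1846.8
  medium: 28,400 × 51.1% = 14512.4
  large: 8,000 × 55.2% = 4416
Estimated total = 20775.2 → 20,800.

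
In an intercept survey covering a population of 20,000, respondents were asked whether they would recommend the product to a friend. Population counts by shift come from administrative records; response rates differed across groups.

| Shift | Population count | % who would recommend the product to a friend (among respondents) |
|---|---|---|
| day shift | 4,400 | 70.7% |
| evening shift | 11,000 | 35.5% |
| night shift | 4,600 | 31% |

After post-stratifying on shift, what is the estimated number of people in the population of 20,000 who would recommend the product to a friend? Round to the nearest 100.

8,400

Each cell contributes its population count × the respondent rate:
  day shift: 4,400 × 70.7% = 3110.8
  evening shift: 11,000 × 35.5% = 3905
  night shift: 4,600 × 31% = 1426
Estimated total = 8441.8 → 8,400.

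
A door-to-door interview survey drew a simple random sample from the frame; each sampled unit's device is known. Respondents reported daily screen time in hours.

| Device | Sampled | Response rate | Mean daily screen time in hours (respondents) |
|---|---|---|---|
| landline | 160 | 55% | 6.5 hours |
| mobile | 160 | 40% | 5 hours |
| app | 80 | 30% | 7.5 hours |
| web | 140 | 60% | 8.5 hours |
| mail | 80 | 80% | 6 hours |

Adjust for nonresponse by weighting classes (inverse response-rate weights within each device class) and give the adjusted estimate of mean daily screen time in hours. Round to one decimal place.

6.6

Inverse-response-rate weighting restores each class to its sampled count, so class totals weight by n_sampled:
  landline: 160 × 6.5 = 1040
  mobile: 160 × 5 = 800
  app: 80 × 7.5 = 600
  web: 140 × 8.5 = 1190
  mail: 80 × 6 = 480
Adjusted estimate = 4110 / 620 = 6.62903 → 6.6.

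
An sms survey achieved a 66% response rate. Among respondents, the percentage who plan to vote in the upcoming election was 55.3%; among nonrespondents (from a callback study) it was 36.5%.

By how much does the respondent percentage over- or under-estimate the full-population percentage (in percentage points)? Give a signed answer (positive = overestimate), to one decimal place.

Nonresponse fraction = 1 − 0.66 = 0.34.
Bias = (nonresponse fraction) × (respondent percentage − nonrespondent percentage)
     = 0.34 × (55.3 − 36.5) = 0.34 × 18.8 = 6.392.

+6.4 percentage points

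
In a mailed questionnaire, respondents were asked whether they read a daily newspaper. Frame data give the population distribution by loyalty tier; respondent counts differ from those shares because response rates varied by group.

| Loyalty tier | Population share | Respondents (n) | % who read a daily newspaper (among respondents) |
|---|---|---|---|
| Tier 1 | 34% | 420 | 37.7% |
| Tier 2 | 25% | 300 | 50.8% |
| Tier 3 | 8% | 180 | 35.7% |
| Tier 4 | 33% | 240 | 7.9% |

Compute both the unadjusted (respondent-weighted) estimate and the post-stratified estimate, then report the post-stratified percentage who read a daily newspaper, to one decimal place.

31.0%

Without adjustment, the pooled respondent share is:
  (420/1140)×37.7 + (300/1140)×50.8 + (180/1140)×35.7 + (240/1140)×7.9 = 34.5579%
Post-stratifying to population shares instead:
  0.34×37.7 + 0.25×50.8 + 0.08×35.7 + 0.33×7.9 = 30.981%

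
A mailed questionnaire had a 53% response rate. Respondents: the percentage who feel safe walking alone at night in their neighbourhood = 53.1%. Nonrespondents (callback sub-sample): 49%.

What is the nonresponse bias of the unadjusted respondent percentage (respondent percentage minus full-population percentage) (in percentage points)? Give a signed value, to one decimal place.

Nonresponse fraction = 1 − 0.53 = 0.47.
Bias = (nonresponse fraction) × (respondent percentage − nonrespondent percentage)
     = 0.47 × (53.1 − 49) = 0.47 × 4.1 = 1.927.

+1.9 percentage points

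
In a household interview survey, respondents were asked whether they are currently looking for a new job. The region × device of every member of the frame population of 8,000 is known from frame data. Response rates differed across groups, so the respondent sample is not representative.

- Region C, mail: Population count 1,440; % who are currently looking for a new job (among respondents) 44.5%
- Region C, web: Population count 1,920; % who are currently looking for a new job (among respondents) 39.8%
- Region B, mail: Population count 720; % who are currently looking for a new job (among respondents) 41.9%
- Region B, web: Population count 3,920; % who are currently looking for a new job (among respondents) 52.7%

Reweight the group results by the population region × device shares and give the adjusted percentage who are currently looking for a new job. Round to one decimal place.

Weight each group's respondent value by its population share:
  Region C, mail: (1,440/8,000) × 44.5 = 8.01
  Region C, web: (1,920/8,000) × 39.8 = 9.552
  Region B, mail: (720/8,000) × 41.9 = 3.771
  Region B, web: (3,920/8,000) × 52.7 = 25.823
Post-stratified estimate = 47.156 → 47.2%.

47.2%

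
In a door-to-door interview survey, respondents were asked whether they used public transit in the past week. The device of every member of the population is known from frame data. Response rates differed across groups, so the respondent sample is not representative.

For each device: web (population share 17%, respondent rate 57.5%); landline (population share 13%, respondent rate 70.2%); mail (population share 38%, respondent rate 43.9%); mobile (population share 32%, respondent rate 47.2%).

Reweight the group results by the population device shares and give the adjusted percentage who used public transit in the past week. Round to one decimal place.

50.7%

Weight each group's respondent value by its population share:
  web: 0.17 × 57.5 = 9.775
  landline: 0.13 × 70.2 = 9.126
  mail: 0.38 × 43.9 = 16.682
  mobile: 0.32 × 47.2 = 15.104
Post-stratified estimate = 50.687 → 50.7%.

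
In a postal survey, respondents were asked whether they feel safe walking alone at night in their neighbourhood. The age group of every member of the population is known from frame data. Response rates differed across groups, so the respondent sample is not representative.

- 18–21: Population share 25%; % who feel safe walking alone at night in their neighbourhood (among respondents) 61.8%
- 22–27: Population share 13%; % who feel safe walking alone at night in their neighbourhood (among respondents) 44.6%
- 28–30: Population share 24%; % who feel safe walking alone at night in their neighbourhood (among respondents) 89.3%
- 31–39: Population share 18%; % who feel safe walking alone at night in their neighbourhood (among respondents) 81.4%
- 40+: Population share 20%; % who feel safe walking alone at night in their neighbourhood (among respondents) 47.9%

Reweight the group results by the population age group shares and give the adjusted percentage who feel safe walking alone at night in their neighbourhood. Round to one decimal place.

66.9%

Post-stratification weights by population share, not respondent share:
  18–21: 0.25 × 61.8 = 15.45
  22–27: 0.13 × 44.6 = 5.798
  28–30: 0.24 × 89.3 = 21.432
  31–39: 0.18 × 81.4 = 14.652
  40+: 0.2 × 47.9 = 9.58
Post-stratified estimate = 66.912 → 66.9%.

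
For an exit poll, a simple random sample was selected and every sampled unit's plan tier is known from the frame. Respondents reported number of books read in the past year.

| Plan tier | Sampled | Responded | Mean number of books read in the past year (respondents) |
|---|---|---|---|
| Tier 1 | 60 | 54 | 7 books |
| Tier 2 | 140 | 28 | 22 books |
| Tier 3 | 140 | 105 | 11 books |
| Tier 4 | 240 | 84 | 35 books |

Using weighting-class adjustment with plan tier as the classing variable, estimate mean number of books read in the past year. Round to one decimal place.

23.2

Response rates by class: Tier 1 54/60 = 90%, Tier 2 28/140 = 20%, Tier 3 105/140 = 75%, Tier 4 84/240 = 35%.
With weight = n_sampled/n_responded per class, the weighted class total is n_sampled:
  Tier 1: 60 × 7 = 420
  Tier 2: 140 × 22 = 3080
  Tier 3: 140 × 11 = 1540
  Tier 4: 240 × 35 = 8400
Adjusted estimate = 13,440 / 580 = 23.1724 → 23.2.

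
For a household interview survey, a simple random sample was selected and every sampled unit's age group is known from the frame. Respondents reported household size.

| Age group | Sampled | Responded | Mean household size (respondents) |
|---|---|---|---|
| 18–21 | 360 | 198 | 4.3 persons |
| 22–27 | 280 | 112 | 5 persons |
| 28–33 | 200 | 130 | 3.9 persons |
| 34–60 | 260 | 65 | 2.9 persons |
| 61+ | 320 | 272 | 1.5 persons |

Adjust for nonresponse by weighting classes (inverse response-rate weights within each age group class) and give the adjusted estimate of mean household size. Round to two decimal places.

3.49

Class response rates: 18–21 198/360 = 55%, 22–27 112/280 = 40%, 28–33 130/200 = 65%, 34–60 65/260 = 25%, 61+ 272/320 = 85%.
Inverse-response-rate weighting restores each class to its sampled count, so class totals weight by n_sampled:
  18–21: 360 × 4.3 = 1548
  22–27: 280 × 5 = 1400
  28–33: 200 × 3.9 = 780
  34–60: 260 × 2.9 = 754
  61+: 320 × 1.5 = 480
Adjusted estimate = 4962 / 1,420 = 3.49437 → 3.49.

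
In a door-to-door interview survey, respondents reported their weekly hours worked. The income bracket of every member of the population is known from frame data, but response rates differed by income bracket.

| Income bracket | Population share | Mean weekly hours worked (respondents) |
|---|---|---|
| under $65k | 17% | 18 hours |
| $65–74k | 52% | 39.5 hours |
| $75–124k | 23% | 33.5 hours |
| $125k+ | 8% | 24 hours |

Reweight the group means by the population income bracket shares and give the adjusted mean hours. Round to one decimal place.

Weight each group's respondent value by its population share:
  under $65k: 0.17 × 18 = 3.06
  $65–74k: 0.52 × 39.5 = 20.54
  $75–124k: 0.23 × 33.5 = 7.705
  $125k+: 0.08 × 24 = 1.92
Post-stratified estimate = 33.225 → 33.2.

33.2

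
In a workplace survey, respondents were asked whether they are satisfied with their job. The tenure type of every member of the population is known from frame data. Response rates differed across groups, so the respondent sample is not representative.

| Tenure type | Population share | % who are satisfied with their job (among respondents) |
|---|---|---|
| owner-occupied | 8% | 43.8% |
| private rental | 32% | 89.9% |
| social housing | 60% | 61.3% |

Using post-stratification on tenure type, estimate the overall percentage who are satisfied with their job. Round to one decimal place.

69.1%

Post-stratification weights by population share, not respondent share:
  owner-occupied: 0.08 × 43.8 = 3.504
  private rental: 0.32 × 89.9 = 28.768
  social housing: 0.6 × 61.3 = 36.78
Post-stratified estimate = 69.052 → 69.1%.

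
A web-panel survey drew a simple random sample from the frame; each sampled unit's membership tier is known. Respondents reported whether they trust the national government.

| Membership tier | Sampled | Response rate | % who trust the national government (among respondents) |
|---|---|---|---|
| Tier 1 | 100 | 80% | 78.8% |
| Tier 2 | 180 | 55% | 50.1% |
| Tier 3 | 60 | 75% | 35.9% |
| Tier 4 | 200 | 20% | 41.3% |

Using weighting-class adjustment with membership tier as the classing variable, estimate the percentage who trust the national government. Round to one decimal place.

Each respondent's weight = sampled/responded in their class; summing within a class gives n_sampled, so:
  Tier 1: 100 × 78.8 = 7880
  Tier 2: 180 × 50.1 = 9018
  Tier 3: 60 × 35.9 = 2154
  Tier 4: 200 × 41.3 = 8260
Adjusted estimate = 27,312 / 540 = 50.5778 → 50.6%.

50.6%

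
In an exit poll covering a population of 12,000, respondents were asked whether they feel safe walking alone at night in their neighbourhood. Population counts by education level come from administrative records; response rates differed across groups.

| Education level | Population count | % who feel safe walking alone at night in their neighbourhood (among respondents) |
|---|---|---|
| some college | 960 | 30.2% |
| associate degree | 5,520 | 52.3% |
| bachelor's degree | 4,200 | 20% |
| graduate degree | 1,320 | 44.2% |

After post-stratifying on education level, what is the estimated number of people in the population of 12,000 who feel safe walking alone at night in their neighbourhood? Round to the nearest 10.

Estimated count per cell = population count × respondent percentage:
  some college: 960 × 30.2% = 289.92
  associate degree: 5,520 × 52.3% = 2886.96
  bachelor's degree: 4,200 × 20% = 840
  graduate degree: 1,320 × 44.2% = 583.44
Estimated total = 4600.32 → 4,600.

4,600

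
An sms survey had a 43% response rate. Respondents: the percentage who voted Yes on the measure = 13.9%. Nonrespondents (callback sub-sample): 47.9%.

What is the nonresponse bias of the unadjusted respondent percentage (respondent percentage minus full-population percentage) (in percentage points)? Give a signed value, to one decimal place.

Nonresponse fraction = 1 − 0.43 = 0.57.
Bias = (nonresponse fraction) × (respondent percentage − nonrespondent percentage)
     = 0.57 × (13.9 − 47.9) = 0.57 × -34 = -19.38.

-19.4 percentage points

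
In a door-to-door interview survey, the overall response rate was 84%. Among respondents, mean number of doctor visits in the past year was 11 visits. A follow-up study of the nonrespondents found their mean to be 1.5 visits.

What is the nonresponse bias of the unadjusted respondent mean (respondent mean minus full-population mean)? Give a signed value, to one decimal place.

+1.5

Nonresponse fraction = 1 − 0.84 = 0.16.
Bias = (nonresponse fraction) × (respondent mean − nonrespondent mean)
     = 0.16 × (11 − 1.5) = 0.16 × 9.5 = 1.52.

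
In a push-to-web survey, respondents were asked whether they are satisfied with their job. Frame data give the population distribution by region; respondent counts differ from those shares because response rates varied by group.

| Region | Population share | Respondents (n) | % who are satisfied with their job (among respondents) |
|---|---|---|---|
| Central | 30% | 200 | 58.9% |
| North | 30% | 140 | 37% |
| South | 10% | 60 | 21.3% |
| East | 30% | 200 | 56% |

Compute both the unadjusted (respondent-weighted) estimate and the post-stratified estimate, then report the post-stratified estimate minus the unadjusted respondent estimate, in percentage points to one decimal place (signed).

Unadjusted (pooled respondent) estimate weights by respondent counts:
  (200/600)×58.9 + (140/600)×37 + (60/600)×21.3 + (200/600)×56 = 49.0633%
Post-stratifying to population shares instead:
  0.3×58.9 + 0.3×37 + 0.1×21.3 + 0.3×56 = 47.7%
Difference = 47.7 − 49.0633 = -1.3633 pp.

-1.4 percentage points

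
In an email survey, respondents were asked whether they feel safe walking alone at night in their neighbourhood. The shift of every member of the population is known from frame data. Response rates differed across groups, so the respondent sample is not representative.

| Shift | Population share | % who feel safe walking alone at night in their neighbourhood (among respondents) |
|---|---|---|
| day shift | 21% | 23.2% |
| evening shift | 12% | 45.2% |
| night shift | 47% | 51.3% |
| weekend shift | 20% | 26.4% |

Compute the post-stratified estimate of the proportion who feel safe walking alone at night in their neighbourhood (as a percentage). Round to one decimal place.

Weight each group's respondent value by its population share:
  day shift: 0.21 × 23.2 = 4.872
  evening shift: 0.12 × 45.2 = 5.424
  night shift: 0.47 × 51.3 = 24.111
  weekend shift: 0.2 × 26.4 = 5.28
Post-stratified estimate = 39.687 → 39.7%.

39.7%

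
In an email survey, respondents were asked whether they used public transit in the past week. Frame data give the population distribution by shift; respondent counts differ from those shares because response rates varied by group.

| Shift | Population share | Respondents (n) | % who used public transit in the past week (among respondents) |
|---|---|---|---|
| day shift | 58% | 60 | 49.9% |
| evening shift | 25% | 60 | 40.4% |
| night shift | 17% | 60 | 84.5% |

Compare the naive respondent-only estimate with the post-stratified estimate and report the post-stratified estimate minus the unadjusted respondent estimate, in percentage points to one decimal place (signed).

Unadjusted (pooled respondent) estimate weights by respondent counts:
  (60/180)×49.9 + (60/180)×40.4 + (60/180)×84.5 = 58.2667%
Reweighting by population shift shares:
  0.58×49.9 + 0.25×40.4 + 0.17×84.5 = 53.407%
Difference = 53.407 − 58.2667 = -4.8597 pp.

-4.9 percentage points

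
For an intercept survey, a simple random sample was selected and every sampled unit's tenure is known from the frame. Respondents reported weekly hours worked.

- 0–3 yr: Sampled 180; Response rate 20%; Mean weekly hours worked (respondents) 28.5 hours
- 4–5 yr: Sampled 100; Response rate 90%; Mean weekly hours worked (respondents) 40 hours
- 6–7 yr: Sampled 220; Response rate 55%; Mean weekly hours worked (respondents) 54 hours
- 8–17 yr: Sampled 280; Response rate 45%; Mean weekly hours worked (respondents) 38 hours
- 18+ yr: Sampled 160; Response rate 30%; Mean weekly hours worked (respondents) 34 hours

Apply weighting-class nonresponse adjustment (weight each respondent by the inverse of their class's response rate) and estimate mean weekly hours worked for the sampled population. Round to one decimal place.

39.5

Inverse-response-rate weighting restores each class to its sampled count, so class totals weight by n_sampled:
  0–3 yr: 180 × 28.5 = 5130
  4–5 yr: 100 × 40 = 4000
  6–7 yr: 220 × 54 = 11,880
  8–17 yr: 280 × 38 = 10,640
  18+ yr: 160 × 34 = 5440
Adjusted estimate = 37,090 / 940 = 39.4574 → 39.5.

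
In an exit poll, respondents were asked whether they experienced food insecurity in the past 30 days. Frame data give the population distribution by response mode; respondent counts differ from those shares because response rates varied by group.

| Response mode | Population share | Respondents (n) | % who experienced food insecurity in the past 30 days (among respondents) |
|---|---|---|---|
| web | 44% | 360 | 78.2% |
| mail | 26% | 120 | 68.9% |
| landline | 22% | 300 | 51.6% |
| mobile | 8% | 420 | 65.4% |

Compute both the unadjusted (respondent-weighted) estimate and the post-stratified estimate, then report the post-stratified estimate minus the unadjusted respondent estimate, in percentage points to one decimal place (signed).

+2.8 percentage points

Naive respondent-only estimate (weights = respondent counts):
  (360/1200)×78.2 + (120/1200)×68.9 + (300/1200)×51.6 + (420/1200)×65.4 = 66.14%
Reweighting by population response mode shares:
  0.44×78.2 + 0.26×68.9 + 0.22×51.6 + 0.08×65.4 = 68.906%
Difference = 68.906 − 66.14 = 2.766 pp.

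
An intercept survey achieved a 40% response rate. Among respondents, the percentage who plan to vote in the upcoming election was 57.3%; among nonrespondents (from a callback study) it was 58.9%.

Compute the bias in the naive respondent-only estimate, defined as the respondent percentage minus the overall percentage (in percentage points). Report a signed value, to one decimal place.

-1.0 percentage points

Nonresponse fraction = 1 − 0.4 = 0.6.
Bias = (nonresponse fraction) × (respondent percentage − nonrespondent percentage)
     = 0.6 × (57.3 − 58.9) = 0.6 × -1.6 = -0.96.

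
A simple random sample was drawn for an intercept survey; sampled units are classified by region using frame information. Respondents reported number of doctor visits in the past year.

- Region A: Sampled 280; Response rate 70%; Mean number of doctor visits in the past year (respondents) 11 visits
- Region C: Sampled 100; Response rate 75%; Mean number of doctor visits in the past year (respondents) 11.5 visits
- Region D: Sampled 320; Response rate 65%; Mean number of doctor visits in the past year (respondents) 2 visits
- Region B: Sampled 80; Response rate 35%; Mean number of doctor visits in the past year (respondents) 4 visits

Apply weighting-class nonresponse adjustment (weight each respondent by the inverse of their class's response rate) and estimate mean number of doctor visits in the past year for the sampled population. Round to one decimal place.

6.7

With weight = n_sampled/n_responded per class, the weighted class total is n_sampled:
  Region A: 280 × 11 = 3080
  Region C: 100 × 11.5 = 1150
  Region D: 320 × 2 = 640
  Region B: 80 × 4 = 320
Adjusted estimate = 5190 / 780 = 6.65385 → 6.7.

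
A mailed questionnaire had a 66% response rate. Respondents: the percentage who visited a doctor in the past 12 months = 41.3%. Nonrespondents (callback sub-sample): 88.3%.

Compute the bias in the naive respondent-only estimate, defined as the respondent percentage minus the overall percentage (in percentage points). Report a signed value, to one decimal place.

-16.0 percentage points

Nonresponse fraction = 1 − 0.66 = 0.34.
Bias = (nonresponse fraction) × (respondent percentage − nonrespondent percentage)
     = 0.34 × (41.3 − 88.3) = 0.34 × -47 = -15.98.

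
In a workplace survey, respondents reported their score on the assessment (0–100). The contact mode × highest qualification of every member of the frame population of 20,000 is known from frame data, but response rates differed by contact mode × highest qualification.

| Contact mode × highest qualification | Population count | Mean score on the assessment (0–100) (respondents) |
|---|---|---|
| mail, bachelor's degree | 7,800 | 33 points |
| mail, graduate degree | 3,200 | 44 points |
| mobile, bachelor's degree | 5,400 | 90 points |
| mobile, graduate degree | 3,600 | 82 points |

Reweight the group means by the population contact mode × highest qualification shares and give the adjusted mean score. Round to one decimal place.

59.0

Reweight to the known contact mode × highest qualification distribution:
  mail, bachelor's degree: (7,800/20,000) × 33 = 12.87
  mail, graduate degree: (3,200/20,000) × 44 = 7.04
  mobile, bachelor's degree: (5,400/20,000) × 90 = 24.3
  mobile, graduate degree: (3,600/20,000) × 82 = 14.76
Post-stratified estimate = 58.97 → 59.0.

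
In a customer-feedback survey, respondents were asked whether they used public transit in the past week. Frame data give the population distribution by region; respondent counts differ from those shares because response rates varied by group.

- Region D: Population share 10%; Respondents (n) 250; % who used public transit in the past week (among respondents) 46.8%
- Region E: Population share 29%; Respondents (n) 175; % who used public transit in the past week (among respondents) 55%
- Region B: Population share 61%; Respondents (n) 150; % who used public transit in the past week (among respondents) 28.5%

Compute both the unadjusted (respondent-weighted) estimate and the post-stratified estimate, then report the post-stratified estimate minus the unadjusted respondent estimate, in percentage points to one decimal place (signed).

Naive respondent-only estimate (weights = respondent counts):
  (250/575)×46.8 + (175/575)×55 + (150/575)×28.5 = 44.5217%
Reweighting by population region shares:
  0.1×46.8 + 0.29×55 + 0.61×28.5 = 38.015%
Difference = 38.015 − 44.5217 = -6.5067 pp.

-6.5 percentage points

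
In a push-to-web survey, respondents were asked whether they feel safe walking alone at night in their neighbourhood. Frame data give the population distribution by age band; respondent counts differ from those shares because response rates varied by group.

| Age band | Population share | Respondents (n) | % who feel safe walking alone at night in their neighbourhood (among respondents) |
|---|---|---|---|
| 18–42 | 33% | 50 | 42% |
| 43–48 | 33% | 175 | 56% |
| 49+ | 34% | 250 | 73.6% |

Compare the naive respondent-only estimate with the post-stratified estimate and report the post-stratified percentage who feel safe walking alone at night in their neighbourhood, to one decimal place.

Without adjustment, the pooled respondent share is:
  (50/475)×42 + (175/475)×56 + (250/475)×73.6 = 63.7895%
Post-stratifying to population shares instead:
  0.33×42 + 0.33×56 + 0.34×73.6 = 57.364%

57.4%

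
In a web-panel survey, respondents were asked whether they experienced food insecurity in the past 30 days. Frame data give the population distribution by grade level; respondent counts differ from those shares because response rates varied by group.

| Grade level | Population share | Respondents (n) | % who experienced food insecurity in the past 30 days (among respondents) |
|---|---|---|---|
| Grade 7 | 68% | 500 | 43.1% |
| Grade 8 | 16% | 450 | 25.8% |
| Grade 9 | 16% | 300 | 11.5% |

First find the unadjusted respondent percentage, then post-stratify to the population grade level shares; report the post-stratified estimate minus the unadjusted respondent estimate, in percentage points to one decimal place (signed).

Naive respondent-only estimate (weights = respondent counts):
  (500/1250)×43.1 + (450/1250)×25.8 + (300/1250)×11.5 = 29.288%
Reweighting by population grade level shares:
  0.68×43.1 + 0.16×25.8 + 0.16×11.5 = 35.276%
Difference = 35.276 − 29.288 = 5.988 pp.

+6.0 percentage points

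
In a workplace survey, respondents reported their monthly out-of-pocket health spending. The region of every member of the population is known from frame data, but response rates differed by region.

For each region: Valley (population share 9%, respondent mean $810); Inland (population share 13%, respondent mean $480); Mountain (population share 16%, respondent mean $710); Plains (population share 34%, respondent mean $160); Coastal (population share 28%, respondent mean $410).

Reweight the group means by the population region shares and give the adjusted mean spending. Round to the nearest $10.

$420

Post-stratification weights by population share, not respondent share:
  Valley: 0.09 × 810 = 72.9
  Inland: 0.13 × 480 = 62.4
  Mountain: 0.16 × 710 = 113.6
  Plains: 0.34 × 160 = 54.4
  Coastal: 0.28 × 410 = 114.8
Post-stratified estimate = 418.1 → $420.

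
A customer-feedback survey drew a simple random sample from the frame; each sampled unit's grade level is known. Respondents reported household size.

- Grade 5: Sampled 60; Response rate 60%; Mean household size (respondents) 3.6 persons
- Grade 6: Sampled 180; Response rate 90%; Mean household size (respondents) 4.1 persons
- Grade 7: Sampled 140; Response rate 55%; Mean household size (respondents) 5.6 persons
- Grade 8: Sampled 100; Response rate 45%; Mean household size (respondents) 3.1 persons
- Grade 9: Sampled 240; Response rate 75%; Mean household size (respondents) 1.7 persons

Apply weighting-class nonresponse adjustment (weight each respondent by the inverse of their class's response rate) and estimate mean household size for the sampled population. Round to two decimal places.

Inverse-response-rate weighting restores each class to its sampled count, so class totals weight by n_sampled:
  Grade 5: 60 × 3.6 = 216
  Grade 6: 180 × 4.1 = 738
  Grade 7: 140 × 5.6 = 784
  Grade 8: 100 × 3.1 = 310
  Grade 9: 240 × 1.7 = 408
Adjusted estimate = 2456 / 720 = 3.41111 → 3.41.

3.41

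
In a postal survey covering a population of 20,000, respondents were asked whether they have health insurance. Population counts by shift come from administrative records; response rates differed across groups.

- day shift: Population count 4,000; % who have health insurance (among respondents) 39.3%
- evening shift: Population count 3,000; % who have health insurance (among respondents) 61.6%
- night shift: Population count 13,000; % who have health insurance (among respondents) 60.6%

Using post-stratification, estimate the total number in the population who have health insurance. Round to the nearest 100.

11,300

Estimated count per cell = population count × respondent percentage:
  day shift: 4,000 × 39.3% = 1572
  evening shift: 3,000 × 61.6% = 1848
  night shift: 13,000 × 60.6% = 7878
Estimated total = 11,298 → 11,300.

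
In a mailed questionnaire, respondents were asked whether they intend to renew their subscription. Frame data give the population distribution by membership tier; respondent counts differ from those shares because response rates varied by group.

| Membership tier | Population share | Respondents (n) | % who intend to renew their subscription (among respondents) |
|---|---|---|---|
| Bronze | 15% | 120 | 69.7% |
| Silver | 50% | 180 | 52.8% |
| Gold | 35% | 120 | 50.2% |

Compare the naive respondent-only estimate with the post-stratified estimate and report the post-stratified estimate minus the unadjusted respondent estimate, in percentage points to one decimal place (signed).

-2.5 percentage points

Unadjusted (pooled respondent) estimate weights by respondent counts:
  (120/420)×69.7 + (180/420)×52.8 + (120/420)×50.2 = 56.8857%
Post-stratified estimate weights by population shares:
  0.15×69.7 + 0.5×52.8 + 0.35×50.2 = 54.425%
Difference = 54.425 − 56.8857 = -2.4607 pp.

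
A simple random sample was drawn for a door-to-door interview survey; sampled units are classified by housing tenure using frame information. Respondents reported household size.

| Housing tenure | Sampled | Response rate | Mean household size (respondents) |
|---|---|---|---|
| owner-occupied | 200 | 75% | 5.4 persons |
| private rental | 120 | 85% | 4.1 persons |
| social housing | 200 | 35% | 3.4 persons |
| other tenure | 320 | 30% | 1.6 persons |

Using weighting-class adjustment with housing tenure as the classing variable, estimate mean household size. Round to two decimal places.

Inverse-response-rate weighting restores each class to its sampled count, so class totals weight by n_sampled:
  owner-occupied: 200 × 5.4 = 1080
  private rental: 120 × 4.1 = 492
  social housing: 200 × 3.4 = 680
  other tenure: 320 × 1.6 = 512
Adjusted estimate = 2764 / 840 = 3.29048 → 3.29.

3.29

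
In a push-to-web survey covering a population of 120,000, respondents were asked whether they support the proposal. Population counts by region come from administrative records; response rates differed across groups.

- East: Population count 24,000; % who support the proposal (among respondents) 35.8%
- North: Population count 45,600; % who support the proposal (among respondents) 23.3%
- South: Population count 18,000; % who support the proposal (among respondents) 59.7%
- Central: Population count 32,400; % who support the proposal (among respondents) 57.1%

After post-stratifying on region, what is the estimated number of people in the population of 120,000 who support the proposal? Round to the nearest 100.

48,500

Estimated count per cell = population count × respondent percentage:
  East: 24,000 × 35.8% = 8592
  North: 45,600 × 23.3% = 10624.8
  South: 18,000 × 59.7% = 10,746
  Central: 32,400 × 57.1% = 18500.4
Estimated total = 48463.2 → 48,500.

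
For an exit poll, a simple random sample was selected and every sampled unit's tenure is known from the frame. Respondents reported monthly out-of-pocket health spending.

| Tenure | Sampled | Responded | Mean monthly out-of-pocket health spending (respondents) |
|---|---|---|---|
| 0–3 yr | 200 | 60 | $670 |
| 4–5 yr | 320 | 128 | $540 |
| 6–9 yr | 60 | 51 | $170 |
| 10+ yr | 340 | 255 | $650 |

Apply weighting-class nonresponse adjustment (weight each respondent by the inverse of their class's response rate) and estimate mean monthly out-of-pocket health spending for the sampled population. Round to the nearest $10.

Response rates by class: 0–3 yr 60/200 = 30%, 4–5 yr 128/320 = 40%, 6–9 yr 51/60 = 85%, 10+ yr 255/340 = 75%.
Each respondent's weight = sampled/responded in their class; summing within a class gives n_sampled, so:
  0–3 yr: 200 × 670 = 134,000
  4–5 yr: 320 × 540 = 172,800
  6–9 yr: 60 × 170 = 10,200
  10+ yr: 340 × 650 = 221,000
Adjusted estimate = 538,000 / 920 = 584.783 → $580.

$580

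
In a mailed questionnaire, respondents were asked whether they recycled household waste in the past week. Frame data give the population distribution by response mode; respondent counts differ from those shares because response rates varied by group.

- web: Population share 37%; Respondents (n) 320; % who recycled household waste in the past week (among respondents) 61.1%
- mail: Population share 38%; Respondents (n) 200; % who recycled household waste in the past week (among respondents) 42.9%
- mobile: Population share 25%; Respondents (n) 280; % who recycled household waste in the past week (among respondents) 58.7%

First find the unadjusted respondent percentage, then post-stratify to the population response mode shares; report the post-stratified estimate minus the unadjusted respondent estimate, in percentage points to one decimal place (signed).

-2.1 percentage points

Unadjusted (pooled respondent) estimate weights by respondent counts:
  (320/800)×61.1 + (200/800)×42.9 + (280/800)×58.7 = 55.71%
Reweighting by population response mode shares:
  0.37×61.1 + 0.38×42.9 + 0.25×58.7 = 53.584%
Difference = 53.584 − 55.71 = -2.126 pp.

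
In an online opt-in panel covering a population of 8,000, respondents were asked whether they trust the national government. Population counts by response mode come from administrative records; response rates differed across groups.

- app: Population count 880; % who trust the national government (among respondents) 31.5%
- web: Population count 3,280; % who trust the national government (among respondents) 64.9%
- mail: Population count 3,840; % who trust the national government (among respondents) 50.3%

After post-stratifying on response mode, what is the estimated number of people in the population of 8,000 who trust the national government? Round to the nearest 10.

Each cell contributes its population count × the respondent rate:
  app: 880 × 31.5% = 277.2
  web: 3,280 × 64.9% = 2128.72
  mail: 3,840 × 50.3% = 1931.52
Estimated total = 4337.44 → 4,340.

4,340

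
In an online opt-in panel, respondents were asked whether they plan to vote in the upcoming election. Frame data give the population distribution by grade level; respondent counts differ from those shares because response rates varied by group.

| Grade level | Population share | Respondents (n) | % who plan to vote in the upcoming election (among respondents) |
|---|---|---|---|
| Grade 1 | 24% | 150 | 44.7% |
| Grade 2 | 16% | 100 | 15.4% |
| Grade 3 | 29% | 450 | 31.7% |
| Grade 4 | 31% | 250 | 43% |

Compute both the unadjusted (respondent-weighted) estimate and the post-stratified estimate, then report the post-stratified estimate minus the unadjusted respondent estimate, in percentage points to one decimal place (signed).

+0.7 percentage points

Naive respondent-only estimate (weights = respondent counts):
  (150/950)×44.7 + (100/950)×15.4 + (450/950)×31.7 + (250/950)×43 = 35.0105%
Post-stratified estimate weights by population shares:
  0.24×44.7 + 0.16×15.4 + 0.29×31.7 + 0.31×43 = 35.715%
Difference = 35.715 − 35.0105 = 0.7045 pp.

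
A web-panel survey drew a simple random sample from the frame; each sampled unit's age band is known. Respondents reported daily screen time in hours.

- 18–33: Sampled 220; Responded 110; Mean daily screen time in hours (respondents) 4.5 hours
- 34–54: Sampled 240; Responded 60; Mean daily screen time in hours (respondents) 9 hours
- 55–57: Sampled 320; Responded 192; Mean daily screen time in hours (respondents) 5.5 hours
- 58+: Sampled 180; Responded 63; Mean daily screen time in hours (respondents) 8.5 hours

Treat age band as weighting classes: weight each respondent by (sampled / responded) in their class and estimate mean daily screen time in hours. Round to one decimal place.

6.7

Class response rates: 18–33 110/220 = 50%, 34–54 60/240 = 25%, 55–57 192/320 = 60%, 58+ 63/180 = 35%.
Inverse-response-rate weighting restores each class to its sampled count, so class totals weight by n_sampled:
  18–33: 220 × 4.5 = 990
  34–54: 240 × 9 = 2160
  55–57: 320 × 5.5 = 1760
  58+: 180 × 8.5 = 1530
Adjusted estimate = 6440 / 960 = 6.70833 → 6.7.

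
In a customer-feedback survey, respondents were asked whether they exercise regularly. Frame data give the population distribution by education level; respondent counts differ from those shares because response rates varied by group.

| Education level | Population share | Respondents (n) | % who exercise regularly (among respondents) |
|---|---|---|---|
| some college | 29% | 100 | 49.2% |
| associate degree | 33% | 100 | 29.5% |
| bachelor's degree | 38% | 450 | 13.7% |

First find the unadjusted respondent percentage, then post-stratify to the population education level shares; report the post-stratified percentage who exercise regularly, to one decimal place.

Without adjustment, the pooled respondent share is:
  (100/650)×49.2 + (100/650)×29.5 + (450/650)×13.7 = 21.5923%
Post-stratified estimate weights by population shares:
  0.29×49.2 + 0.33×29.5 + 0.38×13.7 = 29.209%

29.2%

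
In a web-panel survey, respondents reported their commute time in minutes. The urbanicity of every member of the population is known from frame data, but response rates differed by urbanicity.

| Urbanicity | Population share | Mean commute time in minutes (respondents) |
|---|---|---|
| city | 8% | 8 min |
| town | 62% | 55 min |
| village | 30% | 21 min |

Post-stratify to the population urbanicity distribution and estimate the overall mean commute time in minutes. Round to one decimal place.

41.0

Reweight to the known urbanicity distribution:
  city: 0.08 × 8 = 0.64
  town: 0.62 × 55 = 34.1
  village: 0.3 × 21 = 6.3
Post-stratified estimate = 41.04 → 41.0.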